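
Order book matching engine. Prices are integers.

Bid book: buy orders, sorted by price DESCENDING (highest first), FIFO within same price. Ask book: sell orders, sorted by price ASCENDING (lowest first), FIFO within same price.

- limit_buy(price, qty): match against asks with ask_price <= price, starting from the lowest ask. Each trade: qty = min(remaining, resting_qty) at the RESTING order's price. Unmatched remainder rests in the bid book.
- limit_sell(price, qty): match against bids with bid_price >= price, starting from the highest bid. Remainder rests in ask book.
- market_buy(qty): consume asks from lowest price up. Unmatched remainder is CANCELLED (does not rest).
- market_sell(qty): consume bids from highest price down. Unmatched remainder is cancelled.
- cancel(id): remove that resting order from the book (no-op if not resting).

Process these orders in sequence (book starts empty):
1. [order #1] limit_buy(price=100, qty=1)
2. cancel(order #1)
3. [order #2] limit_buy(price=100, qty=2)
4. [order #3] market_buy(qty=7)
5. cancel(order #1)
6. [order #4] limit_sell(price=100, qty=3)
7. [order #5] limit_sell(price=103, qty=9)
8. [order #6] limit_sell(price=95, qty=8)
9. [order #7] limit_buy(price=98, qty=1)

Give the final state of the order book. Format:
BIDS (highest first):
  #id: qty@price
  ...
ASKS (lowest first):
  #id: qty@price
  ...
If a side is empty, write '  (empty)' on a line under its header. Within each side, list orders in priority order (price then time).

After op 1 [order #1] limit_buy(price=100, qty=1): fills=none; bids=[#1:1@100] asks=[-]
After op 2 cancel(order #1): fills=none; bids=[-] asks=[-]
After op 3 [order #2] limit_buy(price=100, qty=2): fills=none; bids=[#2:2@100] asks=[-]
After op 4 [order #3] market_buy(qty=7): fills=none; bids=[#2:2@100] asks=[-]
After op 5 cancel(order #1): fills=none; bids=[#2:2@100] asks=[-]
After op 6 [order #4] limit_sell(price=100, qty=3): fills=#2x#4:2@100; bids=[-] asks=[#4:1@100]
After op 7 [order #5] limit_sell(price=103, qty=9): fills=none; bids=[-] asks=[#4:1@100 #5:9@103]
After op 8 [order #6] limit_sell(price=95, qty=8): fills=none; bids=[-] asks=[#6:8@95 #4:1@100 #5:9@103]
After op 9 [order #7] limit_buy(price=98, qty=1): fills=#7x#6:1@95; bids=[-] asks=[#6:7@95 #4:1@100 #5:9@103]

Answer: BIDS (highest first):
  (empty)
ASKS (lowest first):
  #6: 7@95
  #4: 1@100
  #5: 9@103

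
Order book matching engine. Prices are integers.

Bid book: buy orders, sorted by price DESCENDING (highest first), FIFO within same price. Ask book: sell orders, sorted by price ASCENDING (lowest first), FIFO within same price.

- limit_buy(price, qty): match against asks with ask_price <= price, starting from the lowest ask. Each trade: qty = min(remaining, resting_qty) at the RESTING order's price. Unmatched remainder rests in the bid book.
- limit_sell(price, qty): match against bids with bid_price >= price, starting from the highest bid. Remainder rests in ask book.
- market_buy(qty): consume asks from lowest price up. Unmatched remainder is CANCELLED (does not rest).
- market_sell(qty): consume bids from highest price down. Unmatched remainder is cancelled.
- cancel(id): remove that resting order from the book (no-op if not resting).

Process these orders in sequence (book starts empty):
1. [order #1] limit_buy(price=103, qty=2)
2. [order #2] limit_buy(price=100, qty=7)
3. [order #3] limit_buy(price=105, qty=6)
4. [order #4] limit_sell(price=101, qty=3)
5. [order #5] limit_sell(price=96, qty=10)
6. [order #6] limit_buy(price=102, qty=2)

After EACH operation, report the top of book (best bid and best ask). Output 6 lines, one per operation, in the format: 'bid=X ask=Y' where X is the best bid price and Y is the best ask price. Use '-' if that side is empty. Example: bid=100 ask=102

Answer: bid=103 ask=-
bid=103 ask=-
bid=105 ask=-
bid=105 ask=-
bid=100 ask=-
bid=102 ask=-

Derivation:
After op 1 [order #1] limit_buy(price=103, qty=2): fills=none; bids=[#1:2@103] asks=[-]
After op 2 [order #2] limit_buy(price=100, qty=7): fills=none; bids=[#1:2@103 #2:7@100] asks=[-]
After op 3 [order #3] limit_buy(price=105, qty=6): fills=none; bids=[#3:6@105 #1:2@103 #2:7@100] asks=[-]
After op 4 [order #4] limit_sell(price=101, qty=3): fills=#3x#4:3@105; bids=[#3:3@105 #1:2@103 #2:7@100] asks=[-]
After op 5 [order #5] limit_sell(price=96, qty=10): fills=#3x#5:3@105 #1x#5:2@103 #2x#5:5@100; bids=[#2:2@100] asks=[-]
After op 6 [order #6] limit_buy(price=102, qty=2): fills=none; bids=[#6:2@102 #2:2@100] asks=[-]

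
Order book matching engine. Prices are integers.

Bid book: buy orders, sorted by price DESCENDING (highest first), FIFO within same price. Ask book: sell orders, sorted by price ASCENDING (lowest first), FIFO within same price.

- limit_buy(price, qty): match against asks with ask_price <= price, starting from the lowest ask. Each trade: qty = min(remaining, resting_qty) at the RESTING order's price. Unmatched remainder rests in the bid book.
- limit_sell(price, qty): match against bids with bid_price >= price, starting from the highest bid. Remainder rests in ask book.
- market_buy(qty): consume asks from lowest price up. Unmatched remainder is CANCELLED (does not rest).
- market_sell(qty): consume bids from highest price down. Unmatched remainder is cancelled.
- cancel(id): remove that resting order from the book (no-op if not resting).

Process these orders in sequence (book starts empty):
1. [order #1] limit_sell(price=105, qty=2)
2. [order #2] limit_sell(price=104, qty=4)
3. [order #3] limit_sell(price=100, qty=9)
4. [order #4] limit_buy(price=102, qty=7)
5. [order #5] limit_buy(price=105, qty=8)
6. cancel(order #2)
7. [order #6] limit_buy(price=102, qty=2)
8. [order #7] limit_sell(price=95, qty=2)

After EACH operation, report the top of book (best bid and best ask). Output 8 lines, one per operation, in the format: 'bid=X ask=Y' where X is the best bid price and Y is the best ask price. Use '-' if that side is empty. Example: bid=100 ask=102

Answer: bid=- ask=105
bid=- ask=104
bid=- ask=100
bid=- ask=100
bid=- ask=-
bid=- ask=-
bid=102 ask=-
bid=- ask=-

Derivation:
After op 1 [order #1] limit_sell(price=105, qty=2): fills=none; bids=[-] asks=[#1:2@105]
After op 2 [order #2] limit_sell(price=104, qty=4): fills=none; bids=[-] asks=[#2:4@104 #1:2@105]
After op 3 [order #3] limit_sell(price=100, qty=9): fills=none; bids=[-] asks=[#3:9@100 #2:4@104 #1:2@105]
After op 4 [order #4] limit_buy(price=102, qty=7): fills=#4x#3:7@100; bids=[-] asks=[#3:2@100 #2:4@104 #1:2@105]
After op 5 [order #5] limit_buy(price=105, qty=8): fills=#5x#3:2@100 #5x#2:4@104 #5x#1:2@105; bids=[-] asks=[-]
After op 6 cancel(order #2): fills=none; bids=[-] asks=[-]
After op 7 [order #6] limit_buy(price=102, qty=2): fills=none; bids=[#6:2@102] asks=[-]
After op 8 [order #7] limit_sell(price=95, qty=2): fills=#6x#7:2@102; bids=[-] asks=[-]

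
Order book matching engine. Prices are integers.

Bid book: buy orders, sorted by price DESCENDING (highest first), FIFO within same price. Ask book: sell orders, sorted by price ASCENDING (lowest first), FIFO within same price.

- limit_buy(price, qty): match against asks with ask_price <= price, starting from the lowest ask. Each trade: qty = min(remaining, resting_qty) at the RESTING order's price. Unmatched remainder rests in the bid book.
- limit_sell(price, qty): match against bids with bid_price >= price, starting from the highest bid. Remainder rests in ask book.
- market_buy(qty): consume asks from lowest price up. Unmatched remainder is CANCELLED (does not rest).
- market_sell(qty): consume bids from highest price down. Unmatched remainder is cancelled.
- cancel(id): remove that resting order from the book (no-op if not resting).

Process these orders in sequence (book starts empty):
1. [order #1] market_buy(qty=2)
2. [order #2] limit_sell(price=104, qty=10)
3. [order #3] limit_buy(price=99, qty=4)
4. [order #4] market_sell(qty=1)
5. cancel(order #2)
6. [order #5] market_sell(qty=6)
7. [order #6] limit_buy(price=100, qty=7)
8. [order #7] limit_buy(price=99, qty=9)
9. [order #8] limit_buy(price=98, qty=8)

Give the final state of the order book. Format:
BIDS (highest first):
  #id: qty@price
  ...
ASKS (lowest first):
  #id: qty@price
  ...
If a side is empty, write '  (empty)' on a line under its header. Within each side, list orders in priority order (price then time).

After op 1 [order #1] market_buy(qty=2): fills=none; bids=[-] asks=[-]
After op 2 [order #2] limit_sell(price=104, qty=10): fills=none; bids=[-] asks=[#2:10@104]
After op 3 [order #3] limit_buy(price=99, qty=4): fills=none; bids=[#3:4@99] asks=[#2:10@104]
After op 4 [order #4] market_sell(qty=1): fills=#3x#4:1@99; bids=[#3:3@99] asks=[#2:10@104]
After op 5 cancel(order #2): fills=none; bids=[#3:3@99] asks=[-]
After op 6 [order #5] market_sell(qty=6): fills=#3x#5:3@99; bids=[-] asks=[-]
After op 7 [order #6] limit_buy(price=100, qty=7): fills=none; bids=[#6:7@100] asks=[-]
After op 8 [order #7] limit_buy(price=99, qty=9): fills=none; bids=[#6:7@100 #7:9@99] asks=[-]
After op 9 [order #8] limit_buy(price=98, qty=8): fills=none; bids=[#6:7@100 #7:9@99 #8:8@98] asks=[-]

Answer: BIDS (highest first):
  #6: 7@100
  #7: 9@99
  #8: 8@98
ASKS (lowest first):
  (empty)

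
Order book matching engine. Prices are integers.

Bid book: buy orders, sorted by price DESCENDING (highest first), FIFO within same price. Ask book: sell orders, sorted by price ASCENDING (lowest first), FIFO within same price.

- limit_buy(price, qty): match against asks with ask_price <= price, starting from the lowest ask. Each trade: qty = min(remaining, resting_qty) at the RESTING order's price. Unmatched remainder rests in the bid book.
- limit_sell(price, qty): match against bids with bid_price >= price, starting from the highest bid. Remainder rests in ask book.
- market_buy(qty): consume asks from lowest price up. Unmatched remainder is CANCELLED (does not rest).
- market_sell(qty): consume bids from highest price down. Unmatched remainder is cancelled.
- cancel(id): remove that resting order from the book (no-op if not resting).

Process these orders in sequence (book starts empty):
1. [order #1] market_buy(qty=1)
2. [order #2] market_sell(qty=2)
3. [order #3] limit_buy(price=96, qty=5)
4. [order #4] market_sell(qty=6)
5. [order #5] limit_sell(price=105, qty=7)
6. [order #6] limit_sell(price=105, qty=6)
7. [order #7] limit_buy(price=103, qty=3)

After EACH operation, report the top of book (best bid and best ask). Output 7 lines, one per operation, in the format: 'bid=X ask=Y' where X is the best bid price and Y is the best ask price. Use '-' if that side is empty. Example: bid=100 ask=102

Answer: bid=- ask=-
bid=- ask=-
bid=96 ask=-
bid=- ask=-
bid=- ask=105
bid=- ask=105
bid=103 ask=105

Derivation:
After op 1 [order #1] market_buy(qty=1): fills=none; bids=[-] asks=[-]
After op 2 [order #2] market_sell(qty=2): fills=none; bids=[-] asks=[-]
After op 3 [order #3] limit_buy(price=96, qty=5): fills=none; bids=[#3:5@96] asks=[-]
After op 4 [order #4] market_sell(qty=6): fills=#3x#4:5@96; bids=[-] asks=[-]
After op 5 [order #5] limit_sell(price=105, qty=7): fills=none; bids=[-] asks=[#5:7@105]
After op 6 [order #6] limit_sell(price=105, qty=6): fills=none; bids=[-] asks=[#5:7@105 #6:6@105]
After op 7 [order #7] limit_buy(price=103, qty=3): fills=none; bids=[#7:3@103] asks=[#5:7@105 #6:6@105]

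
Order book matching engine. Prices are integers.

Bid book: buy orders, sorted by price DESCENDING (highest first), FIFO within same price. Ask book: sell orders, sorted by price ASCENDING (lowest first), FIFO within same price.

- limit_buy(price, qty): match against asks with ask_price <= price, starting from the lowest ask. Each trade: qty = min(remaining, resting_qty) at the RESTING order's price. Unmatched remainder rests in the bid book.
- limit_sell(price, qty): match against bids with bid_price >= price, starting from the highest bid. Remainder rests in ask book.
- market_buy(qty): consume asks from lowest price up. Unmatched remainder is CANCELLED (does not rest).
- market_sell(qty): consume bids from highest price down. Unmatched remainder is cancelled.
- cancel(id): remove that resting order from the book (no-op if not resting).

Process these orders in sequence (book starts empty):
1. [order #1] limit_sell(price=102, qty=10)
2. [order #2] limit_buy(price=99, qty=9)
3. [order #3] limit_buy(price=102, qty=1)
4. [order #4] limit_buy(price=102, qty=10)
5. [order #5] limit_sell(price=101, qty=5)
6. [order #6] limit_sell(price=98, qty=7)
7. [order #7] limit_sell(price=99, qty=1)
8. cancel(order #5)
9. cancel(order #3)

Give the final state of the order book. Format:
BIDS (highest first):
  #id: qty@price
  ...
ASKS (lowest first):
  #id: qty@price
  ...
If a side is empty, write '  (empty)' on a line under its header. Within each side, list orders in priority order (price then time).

Answer: BIDS (highest first):
  #2: 1@99
ASKS (lowest first):
  (empty)

Derivation:
After op 1 [order #1] limit_sell(price=102, qty=10): fills=none; bids=[-] asks=[#1:10@102]
After op 2 [order #2] limit_buy(price=99, qty=9): fills=none; bids=[#2:9@99] asks=[#1:10@102]
After op 3 [order #3] limit_buy(price=102, qty=1): fills=#3x#1:1@102; bids=[#2:9@99] asks=[#1:9@102]
After op 4 [order #4] limit_buy(price=102, qty=10): fills=#4x#1:9@102; bids=[#4:1@102 #2:9@99] asks=[-]
After op 5 [order #5] limit_sell(price=101, qty=5): fills=#4x#5:1@102; bids=[#2:9@99] asks=[#5:4@101]
After op 6 [order #6] limit_sell(price=98, qty=7): fills=#2x#6:7@99; bids=[#2:2@99] asks=[#5:4@101]
After op 7 [order #7] limit_sell(price=99, qty=1): fills=#2x#7:1@99; bids=[#2:1@99] asks=[#5:4@101]
After op 8 cancel(order #5): fills=none; bids=[#2:1@99] asks=[-]
After op 9 cancel(order #3): fills=none; bids=[#2:1@99] asks=[-]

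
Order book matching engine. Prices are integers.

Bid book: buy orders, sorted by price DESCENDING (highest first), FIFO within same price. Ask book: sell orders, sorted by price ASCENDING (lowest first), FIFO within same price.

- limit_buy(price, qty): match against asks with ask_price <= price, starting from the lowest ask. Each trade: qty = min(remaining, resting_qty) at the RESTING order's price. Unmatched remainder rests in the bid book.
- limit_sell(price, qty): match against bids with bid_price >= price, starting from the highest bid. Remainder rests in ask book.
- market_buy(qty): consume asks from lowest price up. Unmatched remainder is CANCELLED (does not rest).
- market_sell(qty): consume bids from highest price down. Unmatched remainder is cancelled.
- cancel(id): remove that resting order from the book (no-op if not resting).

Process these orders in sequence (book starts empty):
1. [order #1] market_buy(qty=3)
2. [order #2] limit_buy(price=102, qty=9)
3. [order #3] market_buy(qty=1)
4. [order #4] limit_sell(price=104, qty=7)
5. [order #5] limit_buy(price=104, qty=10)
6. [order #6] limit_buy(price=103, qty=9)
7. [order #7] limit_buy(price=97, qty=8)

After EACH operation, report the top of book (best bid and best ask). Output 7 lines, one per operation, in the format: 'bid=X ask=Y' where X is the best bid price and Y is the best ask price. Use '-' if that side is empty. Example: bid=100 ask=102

After op 1 [order #1] market_buy(qty=3): fills=none; bids=[-] asks=[-]
After op 2 [order #2] limit_buy(price=102, qty=9): fills=none; bids=[#2:9@102] asks=[-]
After op 3 [order #3] market_buy(qty=1): fills=none; bids=[#2:9@102] asks=[-]
After op 4 [order #4] limit_sell(price=104, qty=7): fills=none; bids=[#2:9@102] asks=[#4:7@104]
After op 5 [order #5] limit_buy(price=104, qty=10): fills=#5x#4:7@104; bids=[#5:3@104 #2:9@102] asks=[-]
After op 6 [order #6] limit_buy(price=103, qty=9): fills=none; bids=[#5:3@104 #6:9@103 #2:9@102] asks=[-]
After op 7 [order #7] limit_buy(price=97, qty=8): fills=none; bids=[#5:3@104 #6:9@103 #2:9@102 #7:8@97] asks=[-]

Answer: bid=- ask=-
bid=102 ask=-
bid=102 ask=-
bid=102 ask=104
bid=104 ask=-
bid=104 ask=-
bid=104 ask=-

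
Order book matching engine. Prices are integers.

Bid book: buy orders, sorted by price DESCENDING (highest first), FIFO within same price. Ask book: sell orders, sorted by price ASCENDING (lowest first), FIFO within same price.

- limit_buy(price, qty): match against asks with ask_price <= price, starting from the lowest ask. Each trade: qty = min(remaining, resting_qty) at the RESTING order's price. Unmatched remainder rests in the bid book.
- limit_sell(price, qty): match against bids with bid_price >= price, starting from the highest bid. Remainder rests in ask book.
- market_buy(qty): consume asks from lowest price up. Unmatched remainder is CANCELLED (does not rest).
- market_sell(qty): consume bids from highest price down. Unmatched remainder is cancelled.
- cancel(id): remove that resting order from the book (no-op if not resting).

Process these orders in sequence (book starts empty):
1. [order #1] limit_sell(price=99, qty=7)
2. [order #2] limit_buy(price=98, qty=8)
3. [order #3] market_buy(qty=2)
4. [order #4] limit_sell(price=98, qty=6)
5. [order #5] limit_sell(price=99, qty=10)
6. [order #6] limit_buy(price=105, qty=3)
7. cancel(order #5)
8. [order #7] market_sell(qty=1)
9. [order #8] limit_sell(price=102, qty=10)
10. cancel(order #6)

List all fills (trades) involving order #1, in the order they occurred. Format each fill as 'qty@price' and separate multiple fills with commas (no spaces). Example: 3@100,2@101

Answer: 2@99,3@99

Derivation:
After op 1 [order #1] limit_sell(price=99, qty=7): fills=none; bids=[-] asks=[#1:7@99]
After op 2 [order #2] limit_buy(price=98, qty=8): fills=none; bids=[#2:8@98] asks=[#1:7@99]
After op 3 [order #3] market_buy(qty=2): fills=#3x#1:2@99; bids=[#2:8@98] asks=[#1:5@99]
After op 4 [order #4] limit_sell(price=98, qty=6): fills=#2x#4:6@98; bids=[#2:2@98] asks=[#1:5@99]
After op 5 [order #5] limit_sell(price=99, qty=10): fills=none; bids=[#2:2@98] asks=[#1:5@99 #5:10@99]
After op 6 [order #6] limit_buy(price=105, qty=3): fills=#6x#1:3@99; bids=[#2:2@98] asks=[#1:2@99 #5:10@99]
After op 7 cancel(order #5): fills=none; bids=[#2:2@98] asks=[#1:2@99]
After op 8 [order #7] market_sell(qty=1): fills=#2x#7:1@98; bids=[#2:1@98] asks=[#1:2@99]
After op 9 [order #8] limit_sell(price=102, qty=10): fills=none; bids=[#2:1@98] asks=[#1:2@99 #8:10@102]
After op 10 cancel(order #6): fills=none; bids=[#2:1@98] asks=[#1:2@99 #8:10@102]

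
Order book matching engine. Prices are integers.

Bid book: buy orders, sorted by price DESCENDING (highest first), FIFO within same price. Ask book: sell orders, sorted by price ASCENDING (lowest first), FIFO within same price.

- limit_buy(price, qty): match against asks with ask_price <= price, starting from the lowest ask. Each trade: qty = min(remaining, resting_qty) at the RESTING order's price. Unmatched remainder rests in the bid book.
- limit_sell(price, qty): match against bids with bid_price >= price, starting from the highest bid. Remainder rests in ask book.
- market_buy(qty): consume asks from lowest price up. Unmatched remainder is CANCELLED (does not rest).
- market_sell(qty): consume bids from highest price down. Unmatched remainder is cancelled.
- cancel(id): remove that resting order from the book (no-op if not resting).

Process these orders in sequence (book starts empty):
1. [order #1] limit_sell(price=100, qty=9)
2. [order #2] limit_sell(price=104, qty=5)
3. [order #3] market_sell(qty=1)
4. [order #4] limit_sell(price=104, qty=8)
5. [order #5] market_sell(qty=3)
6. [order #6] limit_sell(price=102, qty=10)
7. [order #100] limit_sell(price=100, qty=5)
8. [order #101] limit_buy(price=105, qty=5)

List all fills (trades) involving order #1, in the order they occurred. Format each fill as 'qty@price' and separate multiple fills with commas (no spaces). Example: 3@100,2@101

After op 1 [order #1] limit_sell(price=100, qty=9): fills=none; bids=[-] asks=[#1:9@100]
After op 2 [order #2] limit_sell(price=104, qty=5): fills=none; bids=[-] asks=[#1:9@100 #2:5@104]
After op 3 [order #3] market_sell(qty=1): fills=none; bids=[-] asks=[#1:9@100 #2:5@104]
After op 4 [order #4] limit_sell(price=104, qty=8): fills=none; bids=[-] asks=[#1:9@100 #2:5@104 #4:8@104]
After op 5 [order #5] market_sell(qty=3): fills=none; bids=[-] asks=[#1:9@100 #2:5@104 #4:8@104]
After op 6 [order #6] limit_sell(price=102, qty=10): fills=none; bids=[-] asks=[#1:9@100 #6:10@102 #2:5@104 #4:8@104]
After op 7 [order #100] limit_sell(price=100, qty=5): fills=none; bids=[-] asks=[#1:9@100 #100:5@100 #6:10@102 #2:5@104 #4:8@104]
After op 8 [order #101] limit_buy(price=105, qty=5): fills=#101x#1:5@100; bids=[-] asks=[#1:4@100 #100:5@100 #6:10@102 #2:5@104 #4:8@104]

Answer: 5@100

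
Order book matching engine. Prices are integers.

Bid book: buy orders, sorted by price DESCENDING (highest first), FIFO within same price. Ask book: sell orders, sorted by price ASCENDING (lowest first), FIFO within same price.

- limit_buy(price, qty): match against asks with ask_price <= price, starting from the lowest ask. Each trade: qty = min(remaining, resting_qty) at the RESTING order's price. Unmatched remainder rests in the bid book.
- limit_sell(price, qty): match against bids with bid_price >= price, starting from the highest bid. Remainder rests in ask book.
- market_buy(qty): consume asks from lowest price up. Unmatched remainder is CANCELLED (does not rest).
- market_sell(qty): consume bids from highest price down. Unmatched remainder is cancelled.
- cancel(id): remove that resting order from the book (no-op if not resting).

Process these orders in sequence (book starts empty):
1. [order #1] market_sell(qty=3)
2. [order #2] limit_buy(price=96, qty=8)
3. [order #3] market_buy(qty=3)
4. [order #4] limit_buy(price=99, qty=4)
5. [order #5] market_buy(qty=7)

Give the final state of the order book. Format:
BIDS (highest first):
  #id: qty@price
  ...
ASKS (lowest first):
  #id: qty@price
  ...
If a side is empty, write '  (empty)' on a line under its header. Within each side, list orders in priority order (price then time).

After op 1 [order #1] market_sell(qty=3): fills=none; bids=[-] asks=[-]
After op 2 [order #2] limit_buy(price=96, qty=8): fills=none; bids=[#2:8@96] asks=[-]
After op 3 [order #3] market_buy(qty=3): fills=none; bids=[#2:8@96] asks=[-]
After op 4 [order #4] limit_buy(price=99, qty=4): fills=none; bids=[#4:4@99 #2:8@96] asks=[-]
After op 5 [order #5] market_buy(qty=7): fills=none; bids=[#4:4@99 #2:8@96] asks=[-]

Answer: BIDS (highest first):
  #4: 4@99
  #2: 8@96
ASKS (lowest first):
  (empty)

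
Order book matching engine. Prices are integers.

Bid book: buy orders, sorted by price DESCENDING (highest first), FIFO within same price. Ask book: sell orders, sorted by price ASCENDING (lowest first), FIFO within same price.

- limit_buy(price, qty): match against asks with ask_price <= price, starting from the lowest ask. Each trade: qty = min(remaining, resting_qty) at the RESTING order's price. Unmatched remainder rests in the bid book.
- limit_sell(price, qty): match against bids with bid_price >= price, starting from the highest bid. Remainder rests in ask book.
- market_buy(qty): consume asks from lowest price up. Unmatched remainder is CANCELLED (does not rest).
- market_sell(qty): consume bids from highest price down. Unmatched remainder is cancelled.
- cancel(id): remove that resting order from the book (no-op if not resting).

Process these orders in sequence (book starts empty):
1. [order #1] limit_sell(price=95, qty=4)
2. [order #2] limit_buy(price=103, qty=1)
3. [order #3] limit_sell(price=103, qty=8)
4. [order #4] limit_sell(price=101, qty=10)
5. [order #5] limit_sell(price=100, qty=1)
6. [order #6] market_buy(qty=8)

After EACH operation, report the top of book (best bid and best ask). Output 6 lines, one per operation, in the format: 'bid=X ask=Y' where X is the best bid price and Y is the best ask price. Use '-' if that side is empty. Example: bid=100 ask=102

After op 1 [order #1] limit_sell(price=95, qty=4): fills=none; bids=[-] asks=[#1:4@95]
After op 2 [order #2] limit_buy(price=103, qty=1): fills=#2x#1:1@95; bids=[-] asks=[#1:3@95]
After op 3 [order #3] limit_sell(price=103, qty=8): fills=none; bids=[-] asks=[#1:3@95 #3:8@103]
After op 4 [order #4] limit_sell(price=101, qty=10): fills=none; bids=[-] asks=[#1:3@95 #4:10@101 #3:8@103]
After op 5 [order #5] limit_sell(price=100, qty=1): fills=none; bids=[-] asks=[#1:3@95 #5:1@100 #4:10@101 #3:8@103]
After op 6 [order #6] market_buy(qty=8): fills=#6x#1:3@95 #6x#5:1@100 #6x#4:4@101; bids=[-] asks=[#4:6@101 #3:8@103]

Answer: bid=- ask=95
bid=- ask=95
bid=- ask=95
bid=- ask=95
bid=- ask=95
bid=- ask=101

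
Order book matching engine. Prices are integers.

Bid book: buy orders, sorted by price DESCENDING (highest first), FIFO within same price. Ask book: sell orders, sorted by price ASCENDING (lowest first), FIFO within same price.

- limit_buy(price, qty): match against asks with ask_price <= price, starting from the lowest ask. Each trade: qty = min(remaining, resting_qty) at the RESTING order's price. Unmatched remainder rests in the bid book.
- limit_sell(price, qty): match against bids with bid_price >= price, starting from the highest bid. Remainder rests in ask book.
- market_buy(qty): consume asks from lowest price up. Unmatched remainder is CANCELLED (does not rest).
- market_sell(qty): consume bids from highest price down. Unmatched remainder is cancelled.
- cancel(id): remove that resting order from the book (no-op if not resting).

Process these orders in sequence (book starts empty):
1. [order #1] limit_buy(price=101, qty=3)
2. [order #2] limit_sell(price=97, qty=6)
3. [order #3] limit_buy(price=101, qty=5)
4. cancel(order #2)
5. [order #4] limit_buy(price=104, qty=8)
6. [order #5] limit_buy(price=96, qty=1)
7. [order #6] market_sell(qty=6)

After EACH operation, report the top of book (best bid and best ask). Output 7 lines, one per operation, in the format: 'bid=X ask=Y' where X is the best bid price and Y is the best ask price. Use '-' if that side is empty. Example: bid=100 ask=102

After op 1 [order #1] limit_buy(price=101, qty=3): fills=none; bids=[#1:3@101] asks=[-]
After op 2 [order #2] limit_sell(price=97, qty=6): fills=#1x#2:3@101; bids=[-] asks=[#2:3@97]
After op 3 [order #3] limit_buy(price=101, qty=5): fills=#3x#2:3@97; bids=[#3:2@101] asks=[-]
After op 4 cancel(order #2): fills=none; bids=[#3:2@101] asks=[-]
After op 5 [order #4] limit_buy(price=104, qty=8): fills=none; bids=[#4:8@104 #3:2@101] asks=[-]
After op 6 [order #5] limit_buy(price=96, qty=1): fills=none; bids=[#4:8@104 #3:2@101 #5:1@96] asks=[-]
After op 7 [order #6] market_sell(qty=6): fills=#4x#6:6@104; bids=[#4:2@104 #3:2@101 #5:1@96] asks=[-]

Answer: bid=101 ask=-
bid=- ask=97
bid=101 ask=-
bid=101 ask=-
bid=104 ask=-
bid=104 ask=-
bid=104 ask=-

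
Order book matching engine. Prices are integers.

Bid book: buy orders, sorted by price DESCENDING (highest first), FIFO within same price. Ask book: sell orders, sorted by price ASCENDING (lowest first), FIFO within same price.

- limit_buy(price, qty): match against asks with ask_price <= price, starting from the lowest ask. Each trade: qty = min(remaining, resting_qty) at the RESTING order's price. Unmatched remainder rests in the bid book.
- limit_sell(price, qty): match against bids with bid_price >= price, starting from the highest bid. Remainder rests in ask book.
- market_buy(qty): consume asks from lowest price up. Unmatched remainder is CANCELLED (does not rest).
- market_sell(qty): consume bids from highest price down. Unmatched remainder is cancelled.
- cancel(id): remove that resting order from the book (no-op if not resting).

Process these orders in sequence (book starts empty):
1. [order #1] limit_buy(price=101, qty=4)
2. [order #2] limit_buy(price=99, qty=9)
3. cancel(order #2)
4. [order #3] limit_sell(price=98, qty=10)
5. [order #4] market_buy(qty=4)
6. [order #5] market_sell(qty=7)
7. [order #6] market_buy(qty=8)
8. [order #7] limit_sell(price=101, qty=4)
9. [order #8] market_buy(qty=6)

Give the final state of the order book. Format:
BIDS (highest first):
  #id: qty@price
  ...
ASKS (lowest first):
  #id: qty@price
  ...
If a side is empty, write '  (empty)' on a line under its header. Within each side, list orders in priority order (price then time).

Answer: BIDS (highest first):
  (empty)
ASKS (lowest first):
  (empty)

Derivation:
After op 1 [order #1] limit_buy(price=101, qty=4): fills=none; bids=[#1:4@101] asks=[-]
After op 2 [order #2] limit_buy(price=99, qty=9): fills=none; bids=[#1:4@101 #2:9@99] asks=[-]
After op 3 cancel(order #2): fills=none; bids=[#1:4@101] asks=[-]
After op 4 [order #3] limit_sell(price=98, qty=10): fills=#1x#3:4@101; bids=[-] asks=[#3:6@98]
After op 5 [order #4] market_buy(qty=4): fills=#4x#3:4@98; bids=[-] asks=[#3:2@98]
After op 6 [order #5] market_sell(qty=7): fills=none; bids=[-] asks=[#3:2@98]
After op 7 [order #6] market_buy(qty=8): fills=#6x#3:2@98; bids=[-] asks=[-]
After op 8 [order #7] limit_sell(price=101, qty=4): fills=none; bids=[-] asks=[#7:4@101]
After op 9 [order #8] market_buy(qty=6): fills=#8x#7:4@101; bids=[-] asks=[-]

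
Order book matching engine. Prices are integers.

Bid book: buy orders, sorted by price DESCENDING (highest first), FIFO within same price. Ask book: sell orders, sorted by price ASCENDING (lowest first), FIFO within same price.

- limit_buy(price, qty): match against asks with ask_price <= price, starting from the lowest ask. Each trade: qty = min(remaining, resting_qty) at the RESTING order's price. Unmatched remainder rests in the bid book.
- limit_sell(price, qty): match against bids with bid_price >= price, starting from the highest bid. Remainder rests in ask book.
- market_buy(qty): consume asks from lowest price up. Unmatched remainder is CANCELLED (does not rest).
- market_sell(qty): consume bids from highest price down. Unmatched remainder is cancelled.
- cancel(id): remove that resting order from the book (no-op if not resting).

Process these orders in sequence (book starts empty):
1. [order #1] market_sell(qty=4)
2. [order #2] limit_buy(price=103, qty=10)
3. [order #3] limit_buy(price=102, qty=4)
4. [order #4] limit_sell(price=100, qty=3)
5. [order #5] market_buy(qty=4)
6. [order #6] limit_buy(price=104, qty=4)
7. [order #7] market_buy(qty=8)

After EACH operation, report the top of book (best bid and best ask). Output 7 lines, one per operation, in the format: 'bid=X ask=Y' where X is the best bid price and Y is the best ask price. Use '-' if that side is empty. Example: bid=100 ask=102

After op 1 [order #1] market_sell(qty=4): fills=none; bids=[-] asks=[-]
After op 2 [order #2] limit_buy(price=103, qty=10): fills=none; bids=[#2:10@103] asks=[-]
After op 3 [order #3] limit_buy(price=102, qty=4): fills=none; bids=[#2:10@103 #3:4@102] asks=[-]
After op 4 [order #4] limit_sell(price=100, qty=3): fills=#2x#4:3@103; bids=[#2:7@103 #3:4@102] asks=[-]
After op 5 [order #5] market_buy(qty=4): fills=none; bids=[#2:7@103 #3:4@102] asks=[-]
After op 6 [order #6] limit_buy(price=104, qty=4): fills=none; bids=[#6:4@104 #2:7@103 #3:4@102] asks=[-]
After op 7 [order #7] market_buy(qty=8): fills=none; bids=[#6:4@104 #2:7@103 #3:4@102] asks=[-]

Answer: bid=- ask=-
bid=103 ask=-
bid=103 ask=-
bid=103 ask=-
bid=103 ask=-
bid=104 ask=-
bid=104 ask=-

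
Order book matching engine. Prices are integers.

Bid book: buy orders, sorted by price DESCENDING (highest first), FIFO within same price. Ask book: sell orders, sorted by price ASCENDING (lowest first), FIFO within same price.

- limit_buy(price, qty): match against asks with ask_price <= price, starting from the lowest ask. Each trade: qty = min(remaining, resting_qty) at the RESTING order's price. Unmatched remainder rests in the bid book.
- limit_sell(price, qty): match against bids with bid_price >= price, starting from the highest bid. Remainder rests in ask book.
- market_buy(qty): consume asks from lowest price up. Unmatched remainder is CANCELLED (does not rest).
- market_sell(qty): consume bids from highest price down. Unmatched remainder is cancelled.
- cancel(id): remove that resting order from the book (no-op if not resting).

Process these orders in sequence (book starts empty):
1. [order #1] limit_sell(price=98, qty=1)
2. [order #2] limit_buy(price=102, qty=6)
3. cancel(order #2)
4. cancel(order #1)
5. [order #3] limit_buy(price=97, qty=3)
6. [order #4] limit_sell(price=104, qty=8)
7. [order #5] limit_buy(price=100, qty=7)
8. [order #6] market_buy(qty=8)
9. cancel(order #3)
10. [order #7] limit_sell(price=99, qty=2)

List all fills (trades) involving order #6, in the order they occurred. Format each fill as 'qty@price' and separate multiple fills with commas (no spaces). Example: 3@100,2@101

After op 1 [order #1] limit_sell(price=98, qty=1): fills=none; bids=[-] asks=[#1:1@98]
After op 2 [order #2] limit_buy(price=102, qty=6): fills=#2x#1:1@98; bids=[#2:5@102] asks=[-]
After op 3 cancel(order #2): fills=none; bids=[-] asks=[-]
After op 4 cancel(order #1): fills=none; bids=[-] asks=[-]
After op 5 [order #3] limit_buy(price=97, qty=3): fills=none; bids=[#3:3@97] asks=[-]
After op 6 [order #4] limit_sell(price=104, qty=8): fills=none; bids=[#3:3@97] asks=[#4:8@104]
After op 7 [order #5] limit_buy(price=100, qty=7): fills=none; bids=[#5:7@100 #3:3@97] asks=[#4:8@104]
After op 8 [order #6] market_buy(qty=8): fills=#6x#4:8@104; bids=[#5:7@100 #3:3@97] asks=[-]
After op 9 cancel(order #3): fills=none; bids=[#5:7@100] asks=[-]
After op 10 [order #7] limit_sell(price=99, qty=2): fills=#5x#7:2@100; bids=[#5:5@100] asks=[-]

Answer: 8@104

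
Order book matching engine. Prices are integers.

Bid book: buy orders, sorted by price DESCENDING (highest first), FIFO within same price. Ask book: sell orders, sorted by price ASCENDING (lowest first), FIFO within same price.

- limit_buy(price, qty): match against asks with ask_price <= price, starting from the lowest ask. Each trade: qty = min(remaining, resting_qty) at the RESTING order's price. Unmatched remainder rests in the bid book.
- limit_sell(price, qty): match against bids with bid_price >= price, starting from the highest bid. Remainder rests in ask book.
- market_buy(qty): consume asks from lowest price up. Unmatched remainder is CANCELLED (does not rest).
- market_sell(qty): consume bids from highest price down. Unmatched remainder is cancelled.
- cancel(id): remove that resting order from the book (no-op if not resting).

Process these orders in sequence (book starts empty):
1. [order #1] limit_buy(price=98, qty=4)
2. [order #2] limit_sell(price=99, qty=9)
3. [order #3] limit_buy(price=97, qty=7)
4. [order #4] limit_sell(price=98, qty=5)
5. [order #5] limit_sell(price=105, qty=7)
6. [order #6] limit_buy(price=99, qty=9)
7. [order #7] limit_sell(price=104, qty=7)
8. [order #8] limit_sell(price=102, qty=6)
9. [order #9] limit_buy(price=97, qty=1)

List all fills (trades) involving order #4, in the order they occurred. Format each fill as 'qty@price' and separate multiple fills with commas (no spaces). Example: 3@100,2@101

After op 1 [order #1] limit_buy(price=98, qty=4): fills=none; bids=[#1:4@98] asks=[-]
After op 2 [order #2] limit_sell(price=99, qty=9): fills=none; bids=[#1:4@98] asks=[#2:9@99]
After op 3 [order #3] limit_buy(price=97, qty=7): fills=none; bids=[#1:4@98 #3:7@97] asks=[#2:9@99]
After op 4 [order #4] limit_sell(price=98, qty=5): fills=#1x#4:4@98; bids=[#3:7@97] asks=[#4:1@98 #2:9@99]
After op 5 [order #5] limit_sell(price=105, qty=7): fills=none; bids=[#3:7@97] asks=[#4:1@98 #2:9@99 #5:7@105]
After op 6 [order #6] limit_buy(price=99, qty=9): fills=#6x#4:1@98 #6x#2:8@99; bids=[#3:7@97] asks=[#2:1@99 #5:7@105]
After op 7 [order #7] limit_sell(price=104, qty=7): fills=none; bids=[#3:7@97] asks=[#2:1@99 #7:7@104 #5:7@105]
After op 8 [order #8] limit_sell(price=102, qty=6): fills=none; bids=[#3:7@97] asks=[#2:1@99 #8:6@102 #7:7@104 #5:7@105]
After op 9 [order #9] limit_buy(price=97, qty=1): fills=none; bids=[#3:7@97 #9:1@97] asks=[#2:1@99 #8:6@102 #7:7@104 #5:7@105]

Answer: 4@98,1@98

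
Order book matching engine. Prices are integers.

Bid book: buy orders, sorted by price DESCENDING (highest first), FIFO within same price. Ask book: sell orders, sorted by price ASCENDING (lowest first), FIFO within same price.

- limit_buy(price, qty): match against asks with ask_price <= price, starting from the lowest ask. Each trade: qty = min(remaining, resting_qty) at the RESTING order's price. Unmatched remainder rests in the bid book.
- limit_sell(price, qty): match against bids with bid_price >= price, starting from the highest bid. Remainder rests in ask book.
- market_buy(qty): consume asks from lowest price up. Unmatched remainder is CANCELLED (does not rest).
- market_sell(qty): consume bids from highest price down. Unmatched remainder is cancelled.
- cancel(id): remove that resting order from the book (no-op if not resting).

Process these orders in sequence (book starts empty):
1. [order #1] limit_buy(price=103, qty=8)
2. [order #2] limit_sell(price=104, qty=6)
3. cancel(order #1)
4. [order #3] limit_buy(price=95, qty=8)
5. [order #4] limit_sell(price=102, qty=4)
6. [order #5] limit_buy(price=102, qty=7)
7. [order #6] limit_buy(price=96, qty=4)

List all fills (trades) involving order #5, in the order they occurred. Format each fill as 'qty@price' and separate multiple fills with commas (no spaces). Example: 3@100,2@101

Answer: 4@102

Derivation:
After op 1 [order #1] limit_buy(price=103, qty=8): fills=none; bids=[#1:8@103] asks=[-]
After op 2 [order #2] limit_sell(price=104, qty=6): fills=none; bids=[#1:8@103] asks=[#2:6@104]
After op 3 cancel(order #1): fills=none; bids=[-] asks=[#2:6@104]
After op 4 [order #3] limit_buy(price=95, qty=8): fills=none; bids=[#3:8@95] asks=[#2:6@104]
After op 5 [order #4] limit_sell(price=102, qty=4): fills=none; bids=[#3:8@95] asks=[#4:4@102 #2:6@104]
After op 6 [order #5] limit_buy(price=102, qty=7): fills=#5x#4:4@102; bids=[#5:3@102 #3:8@95] asks=[#2:6@104]
After op 7 [order #6] limit_buy(price=96, qty=4): fills=none; bids=[#5:3@102 #6:4@96 #3:8@95] asks=[#2:6@104]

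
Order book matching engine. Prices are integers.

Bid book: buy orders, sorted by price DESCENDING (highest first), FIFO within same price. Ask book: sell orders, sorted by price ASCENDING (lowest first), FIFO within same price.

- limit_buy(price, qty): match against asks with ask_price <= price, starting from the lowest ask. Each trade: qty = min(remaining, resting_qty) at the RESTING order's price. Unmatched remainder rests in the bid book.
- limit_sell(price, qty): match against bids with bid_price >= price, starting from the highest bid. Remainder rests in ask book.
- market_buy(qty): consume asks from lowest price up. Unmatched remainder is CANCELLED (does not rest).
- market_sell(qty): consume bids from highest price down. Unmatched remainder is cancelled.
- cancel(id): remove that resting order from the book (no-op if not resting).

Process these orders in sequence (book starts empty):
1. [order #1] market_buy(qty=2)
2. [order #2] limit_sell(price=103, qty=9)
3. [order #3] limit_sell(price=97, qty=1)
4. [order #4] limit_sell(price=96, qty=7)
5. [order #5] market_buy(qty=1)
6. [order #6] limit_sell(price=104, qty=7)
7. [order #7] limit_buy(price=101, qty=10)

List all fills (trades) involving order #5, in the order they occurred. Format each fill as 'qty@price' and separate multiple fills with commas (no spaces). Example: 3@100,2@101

After op 1 [order #1] market_buy(qty=2): fills=none; bids=[-] asks=[-]
After op 2 [order #2] limit_sell(price=103, qty=9): fills=none; bids=[-] asks=[#2:9@103]
After op 3 [order #3] limit_sell(price=97, qty=1): fills=none; bids=[-] asks=[#3:1@97 #2:9@103]
After op 4 [order #4] limit_sell(price=96, qty=7): fills=none; bids=[-] asks=[#4:7@96 #3:1@97 #2:9@103]
After op 5 [order #5] market_buy(qty=1): fills=#5x#4:1@96; bids=[-] asks=[#4:6@96 #3:1@97 #2:9@103]
After op 6 [order #6] limit_sell(price=104, qty=7): fills=none; bids=[-] asks=[#4:6@96 #3:1@97 #2:9@103 #6:7@104]
After op 7 [order #7] limit_buy(price=101, qty=10): fills=#7x#4:6@96 #7x#3:1@97; bids=[#7:3@101] asks=[#2:9@103 #6:7@104]

Answer: 1@96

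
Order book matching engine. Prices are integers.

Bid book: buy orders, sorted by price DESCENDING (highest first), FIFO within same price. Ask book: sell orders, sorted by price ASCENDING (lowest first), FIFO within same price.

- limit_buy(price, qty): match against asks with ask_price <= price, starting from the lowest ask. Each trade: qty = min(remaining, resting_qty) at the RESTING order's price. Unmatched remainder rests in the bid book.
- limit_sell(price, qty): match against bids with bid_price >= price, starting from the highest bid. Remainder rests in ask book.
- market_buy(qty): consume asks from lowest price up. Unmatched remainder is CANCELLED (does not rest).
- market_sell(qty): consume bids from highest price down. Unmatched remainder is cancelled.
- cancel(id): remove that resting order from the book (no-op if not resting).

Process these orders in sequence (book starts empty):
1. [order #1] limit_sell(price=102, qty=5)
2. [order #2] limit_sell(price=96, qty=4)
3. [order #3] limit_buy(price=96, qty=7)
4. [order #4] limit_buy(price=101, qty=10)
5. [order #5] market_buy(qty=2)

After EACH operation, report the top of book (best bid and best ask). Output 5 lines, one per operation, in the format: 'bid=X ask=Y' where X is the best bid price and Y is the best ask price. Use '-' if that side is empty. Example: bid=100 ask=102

After op 1 [order #1] limit_sell(price=102, qty=5): fills=none; bids=[-] asks=[#1:5@102]
After op 2 [order #2] limit_sell(price=96, qty=4): fills=none; bids=[-] asks=[#2:4@96 #1:5@102]
After op 3 [order #3] limit_buy(price=96, qty=7): fills=#3x#2:4@96; bids=[#3:3@96] asks=[#1:5@102]
After op 4 [order #4] limit_buy(price=101, qty=10): fills=none; bids=[#4:10@101 #3:3@96] asks=[#1:5@102]
After op 5 [order #5] market_buy(qty=2): fills=#5x#1:2@102; bids=[#4:10@101 #3:3@96] asks=[#1:3@102]

Answer: bid=- ask=102
bid=- ask=96
bid=96 ask=102
bid=101 ask=102
bid=101 ask=102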